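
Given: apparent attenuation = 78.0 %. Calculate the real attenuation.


RA = AA · 0.8192
RA = 78.0 · 0.8192

63.8976 %


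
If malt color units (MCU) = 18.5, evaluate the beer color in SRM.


SRM = 1.4922 · MCU^0.6859
SRM = 1.4922 · 18.5^0.6859

11.0403 SRM


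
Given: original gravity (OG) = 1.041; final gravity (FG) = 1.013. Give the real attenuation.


AA = (OG−FG)/(OG−1)·100;  RA = AA·0.8192
AA = (1.041 − 1.013)/(1.041 − 1)·100 = 68.2927
RA = 68.2927·0.8192

55.9454 %


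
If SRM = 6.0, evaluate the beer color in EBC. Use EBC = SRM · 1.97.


EBC = 6.0 · 1.97

11.8200 EBC


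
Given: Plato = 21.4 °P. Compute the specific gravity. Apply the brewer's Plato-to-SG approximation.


SG = 259/(259 − P)
SG = 259/(259 − 21.4)

1.0901


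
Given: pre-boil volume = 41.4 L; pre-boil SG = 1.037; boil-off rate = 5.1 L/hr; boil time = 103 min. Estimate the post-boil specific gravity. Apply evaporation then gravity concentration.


V_post = V_pre − rate·(t/60);  SG_post = 1 + (SG_pre−1)·V_pre/V_post
V_post = 41.4 − 5.1·(103/60) = 32.6450
SG_post = 1 + (1.037 − 1)·41.4/32.6450

1.0469


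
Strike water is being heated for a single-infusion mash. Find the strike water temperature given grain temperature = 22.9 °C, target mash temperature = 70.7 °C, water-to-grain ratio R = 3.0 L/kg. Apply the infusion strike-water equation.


T_strike = (0.41/R)·(T_mash − T_grain) + T_mash
T_strike = (0.41/3.0)·(70.7 − 22.9) + 70.7

77.2327 °C


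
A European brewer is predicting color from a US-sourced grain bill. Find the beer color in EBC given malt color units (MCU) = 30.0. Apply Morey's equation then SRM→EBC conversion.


SRM = 1.4922·MCU^0.6859;  EBC = SRM·1.97
SRM = 1.4922·30.0^0.6859 = 15.3810
EBC = 15.3810·1.97

30.3006 EBC


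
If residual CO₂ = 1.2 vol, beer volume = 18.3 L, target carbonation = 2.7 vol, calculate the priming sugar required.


sugar = (target − residual)·4.0·V
sugar = (2.7 − 1.2)·4.0·18.3

109.8000 g


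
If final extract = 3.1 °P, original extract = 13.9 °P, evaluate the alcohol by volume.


SG = 259/(259 − P);  ABV = (OG − FG)·131.25
OG = 259/(259 − 13.9) = 1.0567
FG = 259/(259 − 3.1) = 1.0121
ABV = (1.0567 − 1.0121)·131.25

5.8534 % ABV


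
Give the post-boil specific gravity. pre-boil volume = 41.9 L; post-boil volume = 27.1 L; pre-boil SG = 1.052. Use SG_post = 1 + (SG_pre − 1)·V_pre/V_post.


pts_pre = (1.052 − 1)·1000 = 52.0000
pts_post = 52.0000·41.9/27.1 = 80.3985
SG_post = 1 + 80.3985/1000

1.0804


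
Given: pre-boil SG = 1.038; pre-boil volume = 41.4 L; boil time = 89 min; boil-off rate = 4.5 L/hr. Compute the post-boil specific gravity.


V_post = V_pre − rate·(t/60);  SG_post = 1 + (SG_pre−1)·V_pre/V_post
V_post = 41.4 − 4.5·(89/60) = 34.7250
SG_post = 1 + (1.038 − 1)·41.4/34.7250

1.0453


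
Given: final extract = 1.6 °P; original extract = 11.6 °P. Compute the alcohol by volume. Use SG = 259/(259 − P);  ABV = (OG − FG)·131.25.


OG = 259/(259 − 11.6) = 1.0469
FG = 259/(259 − 1.6) = 1.0062
ABV = (1.0469 − 1.0062)·131.25

5.3382 % ABV


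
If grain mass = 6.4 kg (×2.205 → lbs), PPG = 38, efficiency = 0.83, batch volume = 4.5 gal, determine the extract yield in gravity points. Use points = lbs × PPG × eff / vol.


lbs = 6.4 × 2.205 = 14.1120
points = 14.1120 × 38 × 0.83 / 4.5

98.9094 points


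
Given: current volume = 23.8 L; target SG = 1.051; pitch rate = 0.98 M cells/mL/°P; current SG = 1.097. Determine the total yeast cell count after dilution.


V_w = V·((SG_c−1)/(SG_t−1)−1);  °P = 259 − 259/SG_t;  cells = rate·(V+V_w)·°P
V_w = 23.8·((1.097−1)/(1.051−1)−1) = 21.4667
V_final = 23.8 + 21.4667 = 45.2667
°P = 259 − 259/1.051 = 12.5680
cells = 0.98·45.2667·12.5680

557.5346 billion cells


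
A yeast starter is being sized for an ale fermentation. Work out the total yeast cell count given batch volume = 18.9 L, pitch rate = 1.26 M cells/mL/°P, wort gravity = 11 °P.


cells (billions) = rate · V_L · °P
cells = 1.26 · 18.9 · 11

261.9540 billion cells


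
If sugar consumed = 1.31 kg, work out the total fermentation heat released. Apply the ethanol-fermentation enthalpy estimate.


Q = m_sugar · 590 kJ/kg
Q = 1.31 · 590

772.9000 kJ


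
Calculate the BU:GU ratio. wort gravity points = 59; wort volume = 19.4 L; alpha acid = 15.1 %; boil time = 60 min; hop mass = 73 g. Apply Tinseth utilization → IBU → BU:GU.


U = 1.65·0.000125^(GP/1000)·(1−e^(−0.04t))/4.15;  IBU = (α/100)·m·U·1000/V;  BU:GU = IBU/GP
U = 1.65·0.000125^(59/1000)·(1−e^(−0.04·60))/4.15 = 0.2127
IBU = (15.1/100)·73·0.2127·1000/19.4 = 120.8788
BU:GU = 120.8788/59

2.0488


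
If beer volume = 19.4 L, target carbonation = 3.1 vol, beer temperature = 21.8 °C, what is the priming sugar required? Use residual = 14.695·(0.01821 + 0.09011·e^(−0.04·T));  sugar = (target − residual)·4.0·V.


residual = 14.695·(0.01821 + 0.09011·e^(−0.04·21.8)) = 0.8212
sugar = (3.1 − 0.8212)·4.0·19.4

176.8311 g


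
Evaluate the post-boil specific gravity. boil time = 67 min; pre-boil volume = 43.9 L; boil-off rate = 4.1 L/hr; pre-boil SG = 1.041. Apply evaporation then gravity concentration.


V_post = V_pre − rate·(t/60);  SG_post = 1 + (SG_pre−1)·V_pre/V_post
V_post = 43.9 − 4.1·(67/60) = 39.3217
SG_post = 1 + (1.041 − 1)·43.9/39.3217

1.0458


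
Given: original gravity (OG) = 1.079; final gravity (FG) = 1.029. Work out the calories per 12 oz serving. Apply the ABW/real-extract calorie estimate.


ABW = (OG−FG)·131.25·0.79/FG;  °P = 259 − 259/SG (for OG→OE and FG→AE);  RE = 0.1808·OE + 0.8192·AE;  Cal = (6.9·ABW + 4·(RE−0.1))·FG·3.55
ABW = (1.079 − 1.029)·131.25·0.79/1.029 = 5.0383
OE = 259 − 259/1.079 = 18.9629 °P
AE = 259 − 259/1.029 = 7.2993 °P
RE = 0.1808·18.9629 + 0.8192·7.2993 = 9.4081 °P
Cal = (6.9·5.0383 + 4·(9.4081−0.1))·1.029·3.55

262.9994 kcal


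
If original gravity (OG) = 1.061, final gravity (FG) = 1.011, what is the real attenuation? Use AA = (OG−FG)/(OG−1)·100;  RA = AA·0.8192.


AA = (1.061 − 1.011)/(1.061 − 1)·100 = 81.9672
RA = 81.9672·0.8192

67.1475 %


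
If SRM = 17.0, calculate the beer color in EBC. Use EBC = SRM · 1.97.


EBC = 17.0 · 1.97

33.4900 EBC


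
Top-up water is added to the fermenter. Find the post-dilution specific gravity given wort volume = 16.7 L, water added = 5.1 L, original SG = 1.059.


SG_new = 1 + (SG_old − 1)·V_old/(V_old + V_water)
pts = (1.059 − 1)·1000·16.7/(16.7 + 5.1) = 45.1972
SG_new = 1 + 45.1972/1000

1.0452


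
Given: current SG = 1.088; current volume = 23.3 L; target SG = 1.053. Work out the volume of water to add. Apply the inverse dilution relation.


V_water = V·((SG_curr − 1)/(SG_target − 1) − 1)
V_water = 23.3·((1.088 − 1)/(1.053 − 1) − 1)

15.3868 L


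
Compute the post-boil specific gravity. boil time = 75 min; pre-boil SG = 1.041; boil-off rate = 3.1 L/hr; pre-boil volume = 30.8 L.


V_post = V_pre − rate·(t/60);  SG_post = 1 + (SG_pre−1)·V_pre/V_post
V_post = 30.8 − 3.1·(75/60) = 26.9250
SG_post = 1 + (1.041 − 1)·30.8/26.9250

1.0469


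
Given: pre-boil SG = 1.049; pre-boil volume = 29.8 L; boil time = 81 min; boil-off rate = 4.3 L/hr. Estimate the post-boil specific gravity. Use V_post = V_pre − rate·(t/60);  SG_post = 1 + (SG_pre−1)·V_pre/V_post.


V_post = 29.8 − 4.3·(81/60) = 23.9950
SG_post = 1 + (1.049 − 1)·29.8/23.9950

1.0609


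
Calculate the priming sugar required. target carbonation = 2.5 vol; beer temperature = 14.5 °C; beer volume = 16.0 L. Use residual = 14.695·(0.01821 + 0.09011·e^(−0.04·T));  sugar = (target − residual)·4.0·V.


residual = 14.695·(0.01821 + 0.09011·e^(−0.04·14.5)) = 1.0090
sugar = (2.5 − 1.0090)·4.0·16.0

95.4243 g


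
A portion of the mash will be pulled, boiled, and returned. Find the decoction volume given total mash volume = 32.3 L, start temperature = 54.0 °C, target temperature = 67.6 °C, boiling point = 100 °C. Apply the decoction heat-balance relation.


V_dec = V_total·(T_target − T_start)/(T_boil − T_start)
V_dec = 32.3·(67.6 − 54.0)/(100 − 54.0)

9.5496 L


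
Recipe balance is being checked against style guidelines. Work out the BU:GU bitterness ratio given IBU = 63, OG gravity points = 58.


BU:GU = IBU / OG_points
BU:GU = 63 / 58

1.0862


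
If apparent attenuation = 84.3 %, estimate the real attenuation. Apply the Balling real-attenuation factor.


RA = AA · 0.8192
RA = 84.3 · 0.8192

69.0586 %


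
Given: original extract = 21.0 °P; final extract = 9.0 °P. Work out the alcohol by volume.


SG = 259/(259 − P);  ABV = (OG − FG)·131.25
OG = 259/(259 − 21.0) = 1.0882
FG = 259/(259 − 9.0) = 1.0360
ABV = (1.0882 − 1.0360)·131.25

6.8559 % ABV


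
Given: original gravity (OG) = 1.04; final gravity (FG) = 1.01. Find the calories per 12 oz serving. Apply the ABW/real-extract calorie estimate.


ABW = (OG−FG)·131.25·0.79/FG;  °P = 259 − 259/SG (for OG→OE and FG→AE);  RE = 0.1808·OE + 0.8192·AE;  Cal = (6.9·ABW + 4·(RE−0.1))·FG·3.55
ABW = (1.04 − 1.01)·131.25·0.79/1.01 = 3.0798
OE = 259 − 259/1.04 = 9.9615 °P
AE = 259 − 259/1.01 = 2.5644 °P
RE = 0.1808·9.9615 + 0.8192·2.5644 = 3.9018 °P
Cal = (6.9·3.0798 + 4·(3.9018−0.1))·1.01·3.55

130.7197 kcal


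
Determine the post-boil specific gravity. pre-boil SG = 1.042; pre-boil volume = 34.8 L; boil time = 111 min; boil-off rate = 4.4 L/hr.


V_post = V_pre − rate·(t/60);  SG_post = 1 + (SG_pre−1)·V_pre/V_post
V_post = 34.8 − 4.4·(111/60) = 26.6600
SG_post = 1 + (1.042 − 1)·34.8/26.6600

1.0548


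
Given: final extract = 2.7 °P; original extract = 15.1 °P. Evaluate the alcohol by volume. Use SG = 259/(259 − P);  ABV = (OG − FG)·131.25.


OG = 259/(259 − 15.1) = 1.0619
FG = 259/(259 − 2.7) = 1.0105
ABV = (1.0619 − 1.0105)·131.25

6.7431 % ABV


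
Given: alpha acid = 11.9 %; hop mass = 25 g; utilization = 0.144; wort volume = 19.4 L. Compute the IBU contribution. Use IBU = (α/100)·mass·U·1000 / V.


IBU = (11.9/100)·25·0.144·1000 / 19.4

22.0825 IBU


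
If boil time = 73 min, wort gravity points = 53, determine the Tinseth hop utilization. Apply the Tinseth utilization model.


U = 1.65·0.000125^(GP/1000) · (1 − e^(−0.04·t))/4.15
bigness = 1.65·0.000125^(53/1000) = 1.0248
boil_factor = (1 − e^(−0.04·73))/4.15 = 0.2280
U = 1.0248 · 0.2280

0.2336


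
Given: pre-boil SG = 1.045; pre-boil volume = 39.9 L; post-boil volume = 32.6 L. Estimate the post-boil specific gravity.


SG_post = 1 + (SG_pre − 1)·V_pre/V_post
pts_pre = (1.045 − 1)·1000 = 45.0000
pts_post = 45.0000·39.9/32.6 = 55.0767
SG_post = 1 + 55.0767/1000

1.0551


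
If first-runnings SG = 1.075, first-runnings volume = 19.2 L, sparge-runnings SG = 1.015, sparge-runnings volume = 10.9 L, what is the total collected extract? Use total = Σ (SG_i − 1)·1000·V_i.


first = (1.075 − 1)·1000·19.2 = 1440.0000
sparge = (1.015 − 1)·1000·10.9 = 163.5000
total = 1440.0000 + 163.5000

1603.5000 gravity·L


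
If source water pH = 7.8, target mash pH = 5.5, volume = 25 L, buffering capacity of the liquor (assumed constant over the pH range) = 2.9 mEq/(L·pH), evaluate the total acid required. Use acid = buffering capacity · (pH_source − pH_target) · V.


acid = 2.9 · (7.8 − 5.5) · 25

166.7500 mEq


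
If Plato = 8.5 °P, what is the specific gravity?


SG = 259/(259 − P)
SG = 259/(259 − 8.5)

1.0339


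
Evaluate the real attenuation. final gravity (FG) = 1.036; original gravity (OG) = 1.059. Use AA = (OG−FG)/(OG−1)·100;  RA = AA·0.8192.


AA = (1.059 − 1.036)/(1.059 − 1)·100 = 38.9831
RA = 38.9831·0.8192

31.9349 %


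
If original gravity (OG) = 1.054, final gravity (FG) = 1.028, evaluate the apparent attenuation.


AA = (OG − FG)/(OG − 1) · 100
AA = (1.054 − 1.028)/(1.054 − 1) · 100

48.1481 %


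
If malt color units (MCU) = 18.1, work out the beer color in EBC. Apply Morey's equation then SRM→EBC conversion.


SRM = 1.4922·MCU^0.6859;  EBC = SRM·1.97
SRM = 1.4922·18.1^0.6859 = 10.8760
EBC = 10.8760·1.97

21.4257 EBC


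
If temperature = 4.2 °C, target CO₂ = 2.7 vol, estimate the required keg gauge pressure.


psi = vols/(0.01821 + 0.09011·e^(−0.04·T)) − 14.695
psi = 2.7/(0.01821 + 0.09011·e^(−0.04·4.2)) − 14.695

13.9113 psi


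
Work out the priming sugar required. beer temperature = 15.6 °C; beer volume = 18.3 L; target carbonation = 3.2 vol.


residual = 14.695·(0.01821 + 0.09011·e^(−0.04·T));  sugar = (target − residual)·4.0·V
residual = 14.695·(0.01821 + 0.09011·e^(−0.04·15.6)) = 0.9771
sugar = (3.2 − 0.9771)·4.0·18.3

162.7177 g


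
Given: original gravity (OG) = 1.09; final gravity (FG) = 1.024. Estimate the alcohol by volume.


ABV = (OG − FG) · 131.25
ABV = (1.09 − 1.024) · 131.25

8.6625 % ABV


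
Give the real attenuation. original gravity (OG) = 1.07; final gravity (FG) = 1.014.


AA = (OG−FG)/(OG−1)·100;  RA = AA·0.8192
AA = (1.07 − 1.014)/(1.07 − 1)·100 = 80.0000
RA = 80.0000·0.8192

65.5360 %


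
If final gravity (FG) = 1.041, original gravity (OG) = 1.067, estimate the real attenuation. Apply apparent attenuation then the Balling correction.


AA = (OG−FG)/(OG−1)·100;  RA = AA·0.8192
AA = (1.067 − 1.041)/(1.067 − 1)·100 = 38.8060
RA = 38.8060·0.8192

31.7899 %


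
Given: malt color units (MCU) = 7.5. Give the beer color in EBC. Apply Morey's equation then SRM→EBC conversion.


SRM = 1.4922·MCU^0.6859;  EBC = SRM·1.97
SRM = 1.4922·7.5^0.6859 = 5.9434
EBC = 5.9434·1.97

11.7084 EBC


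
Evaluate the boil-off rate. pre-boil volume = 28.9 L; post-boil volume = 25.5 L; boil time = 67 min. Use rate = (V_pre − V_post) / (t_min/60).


rate = (28.9 − 25.5) / (67/60)

3.0448 L/hr


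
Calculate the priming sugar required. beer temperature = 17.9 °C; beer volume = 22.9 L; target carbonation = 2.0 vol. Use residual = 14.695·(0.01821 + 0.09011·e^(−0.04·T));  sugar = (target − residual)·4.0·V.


residual = 14.695·(0.01821 + 0.09011·e^(−0.04·17.9)) = 0.9147
sugar = (2.0 − 0.9147)·4.0·22.9

99.4116 g


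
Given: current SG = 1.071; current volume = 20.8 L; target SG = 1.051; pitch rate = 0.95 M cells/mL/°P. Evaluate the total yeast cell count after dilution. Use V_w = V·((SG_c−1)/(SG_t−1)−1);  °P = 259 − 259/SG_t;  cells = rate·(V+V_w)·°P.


V_w = 20.8·((1.071−1)/(1.051−1)−1) = 8.1569
V_final = 20.8 + 8.1569 = 28.9569
°P = 259 − 259/1.051 = 12.5680
cells = 0.95·28.9569·12.5680

345.7342 billion cells


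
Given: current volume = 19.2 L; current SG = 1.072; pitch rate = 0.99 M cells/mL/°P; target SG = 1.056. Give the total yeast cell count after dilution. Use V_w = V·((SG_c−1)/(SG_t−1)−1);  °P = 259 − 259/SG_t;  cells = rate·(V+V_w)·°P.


V_w = 19.2·((1.072−1)/(1.056−1)−1) = 5.4857
V_final = 19.2 + 5.4857 = 24.6857
°P = 259 − 259/1.056 = 13.7348
cells = 0.99·24.6857·13.7348

335.6640 billion cells


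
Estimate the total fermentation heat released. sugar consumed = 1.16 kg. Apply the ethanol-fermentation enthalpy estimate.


Q = m_sugar · 590 kJ/kg
Q = 1.16 · 590

684.4000 kJ


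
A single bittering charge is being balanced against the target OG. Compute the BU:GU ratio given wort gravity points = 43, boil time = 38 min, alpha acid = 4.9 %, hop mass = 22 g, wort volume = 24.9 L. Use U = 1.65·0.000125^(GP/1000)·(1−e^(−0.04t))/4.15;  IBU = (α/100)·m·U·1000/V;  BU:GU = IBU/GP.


U = 1.65·0.000125^(43/1000)·(1−e^(−0.04·38))/4.15 = 0.2111
IBU = (4.9/100)·22·0.2111·1000/24.9 = 9.1376
BU:GU = 9.1376/43

0.2125


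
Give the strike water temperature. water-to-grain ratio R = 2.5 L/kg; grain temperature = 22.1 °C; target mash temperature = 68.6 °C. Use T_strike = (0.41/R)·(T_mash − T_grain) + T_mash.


T_strike = (0.41/2.5)·(68.6 − 22.1) + 68.6

76.2260 °C


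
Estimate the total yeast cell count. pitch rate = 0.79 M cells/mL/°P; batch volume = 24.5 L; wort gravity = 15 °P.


cells (billions) = rate · V_L · °P
cells = 0.79 · 24.5 · 15

290.3250 billion cells


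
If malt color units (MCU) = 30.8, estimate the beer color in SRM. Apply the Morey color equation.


SRM = 1.4922 · MCU^0.6859
SRM = 1.4922 · 30.8^0.6859

15.6612 SRM


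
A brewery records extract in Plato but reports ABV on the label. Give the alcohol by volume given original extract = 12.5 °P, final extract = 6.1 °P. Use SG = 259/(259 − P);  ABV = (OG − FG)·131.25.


OG = 259/(259 − 12.5) = 1.0507
FG = 259/(259 − 6.1) = 1.0241
ABV = (1.0507 − 1.0241)·131.25

3.4899 % ABV


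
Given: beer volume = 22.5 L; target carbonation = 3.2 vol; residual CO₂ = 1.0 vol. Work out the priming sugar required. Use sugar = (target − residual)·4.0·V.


sugar = (3.2 − 1.0)·4.0·22.5

198.0000 g


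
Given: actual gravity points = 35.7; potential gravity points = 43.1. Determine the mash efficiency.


efficiency = actual / potential × 100
efficiency = 35.7 / 43.1 × 100

82.8306 %


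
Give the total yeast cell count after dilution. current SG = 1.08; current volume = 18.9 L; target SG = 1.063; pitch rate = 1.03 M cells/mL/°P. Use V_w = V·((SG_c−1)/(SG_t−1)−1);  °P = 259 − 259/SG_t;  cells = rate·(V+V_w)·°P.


V_w = 18.9·((1.08−1)/(1.063−1)−1) = 5.1000
V_final = 18.9 + 5.1000 = 24.0000
°P = 259 − 259/1.063 = 15.3500
cells = 1.03·24.0000·15.3500

379.4508 billion cells


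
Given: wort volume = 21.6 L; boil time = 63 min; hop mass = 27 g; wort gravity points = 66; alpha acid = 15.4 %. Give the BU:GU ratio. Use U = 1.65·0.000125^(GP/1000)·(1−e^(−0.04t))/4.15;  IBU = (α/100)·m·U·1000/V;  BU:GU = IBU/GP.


U = 1.65·0.000125^(66/1000)·(1−e^(−0.04·63))/4.15 = 0.2020
IBU = (15.4/100)·27·0.2020·1000/21.6 = 38.8896
BU:GU = 38.8896/66

0.5892


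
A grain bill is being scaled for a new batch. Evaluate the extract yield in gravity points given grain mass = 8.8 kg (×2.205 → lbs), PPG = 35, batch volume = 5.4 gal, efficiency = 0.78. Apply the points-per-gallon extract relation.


points = lbs × PPG × eff / vol
lbs = 8.8 × 2.205 = 19.4040
points = 19.4040 × 35 × 0.78 / 5.4

98.0980 points


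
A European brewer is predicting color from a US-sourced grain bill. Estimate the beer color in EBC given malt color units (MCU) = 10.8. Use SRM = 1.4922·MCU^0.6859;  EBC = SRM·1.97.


SRM = 1.4922·10.8^0.6859 = 7.6322
EBC = 7.6322·1.97

15.0355 EBC


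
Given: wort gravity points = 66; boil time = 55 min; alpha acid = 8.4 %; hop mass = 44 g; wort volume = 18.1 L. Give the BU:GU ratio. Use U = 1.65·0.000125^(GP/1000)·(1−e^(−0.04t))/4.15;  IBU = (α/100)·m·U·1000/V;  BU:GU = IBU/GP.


U = 1.65·0.000125^(66/1000)·(1−e^(−0.04·55))/4.15 = 0.1954
IBU = (8.4/100)·44·0.1954·1000/18.1 = 39.8918
BU:GU = 39.8918/66

0.6044


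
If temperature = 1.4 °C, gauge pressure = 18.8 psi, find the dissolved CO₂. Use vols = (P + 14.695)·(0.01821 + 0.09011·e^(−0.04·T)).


vols = (18.8 + 14.695)·(0.01821 + 0.09011·e^(−0.04·1.4))

3.4638 volumes


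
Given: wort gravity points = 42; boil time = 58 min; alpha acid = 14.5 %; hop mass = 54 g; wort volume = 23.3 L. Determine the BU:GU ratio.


U = 1.65·0.000125^(GP/1000)·(1−e^(−0.04t))/4.15;  IBU = (α/100)·m·U·1000/V;  BU:GU = IBU/GP
U = 1.65·0.000125^(42/1000)·(1−e^(−0.04·58))/4.15 = 0.2458
IBU = (14.5/100)·54·0.2458·1000/23.3 = 82.6013
BU:GU = 82.6013/42

1.9667


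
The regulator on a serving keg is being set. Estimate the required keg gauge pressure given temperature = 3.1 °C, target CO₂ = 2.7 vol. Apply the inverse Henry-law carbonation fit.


psi = vols/(0.01821 + 0.09011·e^(−0.04·T)) − 14.695
psi = 2.7/(0.01821 + 0.09011·e^(−0.04·3.1)) − 14.695

12.9092 psi


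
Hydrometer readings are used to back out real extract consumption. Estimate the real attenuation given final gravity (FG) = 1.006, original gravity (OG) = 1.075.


AA = (OG−FG)/(OG−1)·100;  RA = AA·0.8192
AA = (1.075 − 1.006)/(1.075 − 1)·100 = 92.0000
RA = 92.0000·0.8192

75.3664 %


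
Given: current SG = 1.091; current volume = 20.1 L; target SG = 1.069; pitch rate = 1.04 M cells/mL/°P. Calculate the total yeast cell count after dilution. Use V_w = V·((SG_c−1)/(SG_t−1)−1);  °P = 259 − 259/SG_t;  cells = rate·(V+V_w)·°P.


V_w = 20.1·((1.091−1)/(1.069−1)−1) = 6.4087
V_final = 20.1 + 6.4087 = 26.5087
°P = 259 − 259/1.069 = 16.7175
cells = 1.04·26.5087·16.7175

460.8853 billion cells


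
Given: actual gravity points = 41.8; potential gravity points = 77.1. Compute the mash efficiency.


efficiency = actual / potential × 100
efficiency = 41.8 / 77.1 × 100

54.2153 %


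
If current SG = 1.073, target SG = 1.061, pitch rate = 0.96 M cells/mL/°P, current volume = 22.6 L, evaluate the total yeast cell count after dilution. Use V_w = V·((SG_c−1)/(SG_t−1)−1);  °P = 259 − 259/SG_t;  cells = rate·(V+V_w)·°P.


V_w = 22.6·((1.073−1)/(1.061−1)−1) = 4.4459
V_final = 22.6 + 4.4459 = 27.0459
°P = 259 − 259/1.061 = 14.8907
cells = 0.96·27.0459·14.8907

386.6223 billion cells


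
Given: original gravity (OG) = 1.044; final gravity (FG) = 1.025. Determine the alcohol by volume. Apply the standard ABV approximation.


ABV = (OG − FG) · 131.25
ABV = (1.044 − 1.025) · 131.25

2.4938 % ABV


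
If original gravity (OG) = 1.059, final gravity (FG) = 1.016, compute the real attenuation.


AA = (OG−FG)/(OG−1)·100;  RA = AA·0.8192
AA = (1.059 − 1.016)/(1.059 − 1)·100 = 72.8814
RA = 72.8814·0.8192

59.7044 %


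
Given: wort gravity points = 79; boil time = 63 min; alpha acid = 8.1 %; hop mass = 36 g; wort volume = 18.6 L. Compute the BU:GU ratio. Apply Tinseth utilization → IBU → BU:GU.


U = 1.65·0.000125^(GP/1000)·(1−e^(−0.04t))/4.15;  IBU = (α/100)·m·U·1000/V;  BU:GU = IBU/GP
U = 1.65·0.000125^(79/1000)·(1−e^(−0.04·63))/4.15 = 0.1797
IBU = (8.1/100)·36·0.1797·1000/18.6 = 28.1797
BU:GU = 28.1797/79

0.3567


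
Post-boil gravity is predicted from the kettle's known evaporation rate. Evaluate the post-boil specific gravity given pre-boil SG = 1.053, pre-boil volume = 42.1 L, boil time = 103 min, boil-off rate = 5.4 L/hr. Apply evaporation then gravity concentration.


V_post = V_pre − rate·(t/60);  SG_post = 1 + (SG_pre−1)·V_pre/V_post
V_post = 42.1 − 5.4·(103/60) = 32.8300
SG_post = 1 + (1.053 − 1)·42.1/32.8300

1.0680


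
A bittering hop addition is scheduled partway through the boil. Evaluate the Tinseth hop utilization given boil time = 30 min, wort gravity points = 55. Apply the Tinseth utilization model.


U = 1.65·0.000125^(GP/1000) · (1 − e^(−0.04·t))/4.15
bigness = 1.65·0.000125^(55/1000) = 1.0065
boil_factor = (1 − e^(−0.04·30))/4.15 = 0.1684
U = 1.0065 · 0.1684

0.1695


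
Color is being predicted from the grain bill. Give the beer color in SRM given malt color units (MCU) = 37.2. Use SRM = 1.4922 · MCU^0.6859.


SRM = 1.4922 · 37.2^0.6859

17.8264 SRM


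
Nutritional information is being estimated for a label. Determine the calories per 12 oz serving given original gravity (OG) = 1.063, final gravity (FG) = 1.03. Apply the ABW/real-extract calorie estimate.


ABW = (OG−FG)·131.25·0.79/FG;  °P = 259 − 259/SG (for OG→OE and FG→AE);  RE = 0.1808·OE + 0.8192·AE;  Cal = (6.9·ABW + 4·(RE−0.1))·FG·3.55
ABW = (1.063 − 1.03)·131.25·0.79/1.03 = 3.3220
OE = 259 − 259/1.063 = 15.3500 °P
AE = 259 − 259/1.03 = 7.5437 °P
RE = 0.1808·15.3500 + 0.8192·7.5437 = 8.9551 °P
Cal = (6.9·3.3220 + 4·(8.9551−0.1))·1.03·3.55

213.3284 kcal


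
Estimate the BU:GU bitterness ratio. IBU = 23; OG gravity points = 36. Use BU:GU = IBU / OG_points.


BU:GU = 23 / 36

0.6389


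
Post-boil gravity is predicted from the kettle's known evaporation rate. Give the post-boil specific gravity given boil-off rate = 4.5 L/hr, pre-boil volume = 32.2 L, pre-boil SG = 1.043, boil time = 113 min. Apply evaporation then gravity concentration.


V_post = V_pre − rate·(t/60);  SG_post = 1 + (SG_pre−1)·V_pre/V_post
V_post = 32.2 − 4.5·(113/60) = 23.7250
SG_post = 1 + (1.043 − 1)·32.2/23.7250

1.0584


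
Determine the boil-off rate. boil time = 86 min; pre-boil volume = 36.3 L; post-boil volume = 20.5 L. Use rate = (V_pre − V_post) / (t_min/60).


rate = (36.3 − 20.5) / (86/60)

11.0233 L/hr


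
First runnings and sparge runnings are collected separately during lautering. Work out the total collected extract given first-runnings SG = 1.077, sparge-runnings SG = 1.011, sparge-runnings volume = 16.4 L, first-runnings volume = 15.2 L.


total = Σ (SG_i − 1)·1000·V_i
first = (1.077 − 1)·1000·15.2 = 1170.4000
sparge = (1.011 − 1)·1000·16.4 = 180.4000
total = 1170.4000 + 180.4000

1350.8000 gravity·L


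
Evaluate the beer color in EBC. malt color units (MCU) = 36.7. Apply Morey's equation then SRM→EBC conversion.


SRM = 1.4922·MCU^0.6859;  EBC = SRM·1.97
SRM = 1.4922·36.7^0.6859 = 17.6617
EBC = 17.6617·1.97

34.7935 EBC


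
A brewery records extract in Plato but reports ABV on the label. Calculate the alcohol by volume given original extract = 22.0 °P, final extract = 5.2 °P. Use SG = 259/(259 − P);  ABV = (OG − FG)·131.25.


OG = 259/(259 − 22.0) = 1.0928
FG = 259/(259 − 5.2) = 1.0205
ABV = (1.0928 − 1.0205)·131.25

9.4944 % ABV


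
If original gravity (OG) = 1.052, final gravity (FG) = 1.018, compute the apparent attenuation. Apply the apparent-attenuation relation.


AA = (OG − FG)/(OG − 1) · 100
AA = (1.052 − 1.018)/(1.052 − 1) · 100

65.3846 %


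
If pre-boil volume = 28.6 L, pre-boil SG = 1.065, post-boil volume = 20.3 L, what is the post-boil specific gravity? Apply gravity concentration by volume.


SG_post = 1 + (SG_pre − 1)·V_pre/V_post
pts_pre = (1.065 − 1)·1000 = 65.0000
pts_post = 65.0000·28.6/20.3 = 91.5764
SG_post = 1 + 91.5764/1000

1.0916


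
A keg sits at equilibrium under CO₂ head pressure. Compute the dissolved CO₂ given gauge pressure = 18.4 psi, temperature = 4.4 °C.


vols = (P + 14.695)·(0.01821 + 0.09011·e^(−0.04·T))
vols = (18.4 + 14.695)·(0.01821 + 0.09011·e^(−0.04·4.4))

3.1036 volumes


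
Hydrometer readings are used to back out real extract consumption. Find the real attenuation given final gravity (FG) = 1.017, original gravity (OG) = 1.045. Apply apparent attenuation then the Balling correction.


AA = (OG−FG)/(OG−1)·100;  RA = AA·0.8192
AA = (1.045 − 1.017)/(1.045 − 1)·100 = 62.2222
RA = 62.2222·0.8192

50.9724 %


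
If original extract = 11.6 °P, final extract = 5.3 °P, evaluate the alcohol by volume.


SG = 259/(259 − P);  ABV = (OG − FG)·131.25
OG = 259/(259 − 11.6) = 1.0469
FG = 259/(259 − 5.3) = 1.0209
ABV = (1.0469 − 1.0209)·131.25

3.4121 % ABV


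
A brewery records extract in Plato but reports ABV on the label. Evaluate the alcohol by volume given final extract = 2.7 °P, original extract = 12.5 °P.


SG = 259/(259 − P);  ABV = (OG − FG)·131.25
OG = 259/(259 − 12.5) = 1.0507
FG = 259/(259 − 2.7) = 1.0105
ABV = (1.0507 − 1.0105)·131.25

5.2730 % ABV


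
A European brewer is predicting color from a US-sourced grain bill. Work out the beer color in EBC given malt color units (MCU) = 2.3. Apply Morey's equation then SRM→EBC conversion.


SRM = 1.4922·MCU^0.6859;  EBC = SRM·1.97
SRM = 1.4922·2.3^0.6859 = 2.6420
EBC = 2.6420·1.97

5.2048 EBC


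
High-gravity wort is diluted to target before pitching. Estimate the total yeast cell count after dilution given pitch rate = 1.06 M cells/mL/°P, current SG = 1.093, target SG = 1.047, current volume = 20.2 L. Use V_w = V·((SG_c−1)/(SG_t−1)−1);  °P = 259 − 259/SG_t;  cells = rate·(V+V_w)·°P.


V_w = 20.2·((1.093−1)/(1.047−1)−1) = 19.7702
V_final = 20.2 + 19.7702 = 39.9702
°P = 259 − 259/1.047 = 11.6266
cells = 1.06·39.9702·11.6266

492.5987 billion cells


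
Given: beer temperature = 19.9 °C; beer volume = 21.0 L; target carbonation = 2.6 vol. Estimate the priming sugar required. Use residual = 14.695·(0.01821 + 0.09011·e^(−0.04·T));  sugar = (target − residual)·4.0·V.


residual = 14.695·(0.01821 + 0.09011·e^(−0.04·19.9)) = 0.8650
sugar = (2.6 − 0.8650)·4.0·21.0

145.7428 g


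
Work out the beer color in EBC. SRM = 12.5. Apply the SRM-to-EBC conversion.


EBC = SRM · 1.97
EBC = 12.5 · 1.97

24.6250 EBC


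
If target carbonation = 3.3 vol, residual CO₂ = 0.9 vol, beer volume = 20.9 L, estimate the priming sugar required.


sugar = (target − residual)·4.0·V
sugar = (3.3 − 0.9)·4.0·20.9

200.6400 g


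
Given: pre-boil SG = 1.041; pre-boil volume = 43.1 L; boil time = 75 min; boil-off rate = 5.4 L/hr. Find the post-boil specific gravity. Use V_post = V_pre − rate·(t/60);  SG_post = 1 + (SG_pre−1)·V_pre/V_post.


V_post = 43.1 − 5.4·(75/60) = 36.3500
SG_post = 1 + (1.041 − 1)·43.1/36.3500

1.0486


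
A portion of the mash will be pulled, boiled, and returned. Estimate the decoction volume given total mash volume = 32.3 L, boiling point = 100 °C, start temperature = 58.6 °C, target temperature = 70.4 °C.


V_dec = V_total·(T_target − T_start)/(T_boil − T_start)
V_dec = 32.3·(70.4 − 58.6)/(100 − 58.6)

9.2063 L


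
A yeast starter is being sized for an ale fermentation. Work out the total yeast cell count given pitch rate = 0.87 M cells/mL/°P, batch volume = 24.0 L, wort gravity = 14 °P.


cells (billions) = rate · V_L · °P
cells = 0.87 · 24.0 · 14

292.3200 billion cells


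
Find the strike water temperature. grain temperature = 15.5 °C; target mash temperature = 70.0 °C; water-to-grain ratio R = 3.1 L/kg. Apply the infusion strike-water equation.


T_strike = (0.41/R)·(T_mash − T_grain) + T_mash
T_strike = (0.41/3.1)·(70.0 − 15.5) + 70.0

77.2081 °C


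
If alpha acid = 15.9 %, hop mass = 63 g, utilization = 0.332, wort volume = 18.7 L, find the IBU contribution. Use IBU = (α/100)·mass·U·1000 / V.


IBU = (15.9/100)·63·0.332·1000 / 18.7

177.8419 IBU


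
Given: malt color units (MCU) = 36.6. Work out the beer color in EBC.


SRM = 1.4922·MCU^0.6859;  EBC = SRM·1.97
SRM = 1.4922·36.6^0.6859 = 17.6286
EBC = 17.6286·1.97

34.7284 EBC


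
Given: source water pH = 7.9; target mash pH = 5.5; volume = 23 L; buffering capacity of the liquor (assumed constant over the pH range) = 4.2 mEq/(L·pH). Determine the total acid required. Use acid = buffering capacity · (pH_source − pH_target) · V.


acid = 4.2 · (7.9 − 5.5) · 23

231.8400 mEq


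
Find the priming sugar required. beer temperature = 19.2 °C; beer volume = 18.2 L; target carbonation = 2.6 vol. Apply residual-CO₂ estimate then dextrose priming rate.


residual = 14.695·(0.01821 + 0.09011·e^(−0.04·T));  sugar = (target − residual)·4.0·V
residual = 14.695·(0.01821 + 0.09011·e^(−0.04·19.2)) = 0.8819
sugar = (2.6 − 0.8819)·4.0·18.2

125.0755 g


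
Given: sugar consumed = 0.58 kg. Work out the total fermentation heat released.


Q = m_sugar · 590 kJ/kg
Q = 0.58 · 590

342.2000 kJ


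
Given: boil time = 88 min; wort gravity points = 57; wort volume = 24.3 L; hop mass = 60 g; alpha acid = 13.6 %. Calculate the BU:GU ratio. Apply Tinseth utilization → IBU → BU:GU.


U = 1.65·0.000125^(GP/1000)·(1−e^(−0.04t))/4.15;  IBU = (α/100)·m·U·1000/V;  BU:GU = IBU/GP
U = 1.65·0.000125^(57/1000)·(1−e^(−0.04·88))/4.15 = 0.2312
IBU = (13.6/100)·60·0.2312·1000/24.3 = 77.6238
BU:GU = 77.6238/57

1.3618


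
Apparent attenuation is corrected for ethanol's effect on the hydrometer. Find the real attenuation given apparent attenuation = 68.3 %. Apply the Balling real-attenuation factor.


RA = AA · 0.8192
RA = 68.3 · 0.8192

55.9514 %


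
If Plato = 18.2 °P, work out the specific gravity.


SG = 259/(259 − P)
SG = 259/(259 − 18.2)

1.0756


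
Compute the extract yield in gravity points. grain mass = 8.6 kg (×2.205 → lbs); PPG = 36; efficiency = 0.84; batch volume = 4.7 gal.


points = lbs × PPG × eff / vol
lbs = 8.6 × 2.205 = 18.9630
points = 18.9630 × 36 × 0.84 / 4.7

122.0087 points


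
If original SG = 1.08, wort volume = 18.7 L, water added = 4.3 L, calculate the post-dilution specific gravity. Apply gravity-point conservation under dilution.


SG_new = 1 + (SG_old − 1)·V_old/(V_old + V_water)
pts = (1.08 − 1)·1000·18.7/(18.7 + 4.3) = 65.0435
SG_new = 1 + 65.0435/1000

1.0650


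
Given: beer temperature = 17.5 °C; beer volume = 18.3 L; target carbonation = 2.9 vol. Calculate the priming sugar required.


residual = 14.695·(0.01821 + 0.09011·e^(−0.04·T));  sugar = (target − residual)·4.0·V
residual = 14.695·(0.01821 + 0.09011·e^(−0.04·17.5)) = 0.9252
sugar = (2.9 − 0.9252)·4.0·18.3

144.5585 g


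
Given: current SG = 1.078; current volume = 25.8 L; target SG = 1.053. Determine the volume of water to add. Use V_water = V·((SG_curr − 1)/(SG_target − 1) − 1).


V_water = 25.8·((1.078 − 1)/(1.053 − 1) − 1)

12.1698 L


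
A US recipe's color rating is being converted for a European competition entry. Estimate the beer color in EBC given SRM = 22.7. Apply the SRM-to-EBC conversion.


EBC = SRM · 1.97
EBC = 22.7 · 1.97

44.7190 EBC


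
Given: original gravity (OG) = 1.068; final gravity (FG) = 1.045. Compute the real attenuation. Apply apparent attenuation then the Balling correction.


AA = (OG−FG)/(OG−1)·100;  RA = AA·0.8192
AA = (1.068 − 1.045)/(1.068 − 1)·100 = 33.8235
RA = 33.8235·0.8192

27.7082 %


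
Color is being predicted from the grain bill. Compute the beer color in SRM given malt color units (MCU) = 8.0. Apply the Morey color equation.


SRM = 1.4922 · MCU^0.6859
SRM = 1.4922 · 8.0^0.6859

6.2124 SRM


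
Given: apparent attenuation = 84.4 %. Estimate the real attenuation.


RA = AA · 0.8192
RA = 84.4 · 0.8192

69.1405 %


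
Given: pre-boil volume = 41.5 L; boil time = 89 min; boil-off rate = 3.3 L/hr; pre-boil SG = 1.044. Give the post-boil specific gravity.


V_post = V_pre − rate·(t/60);  SG_post = 1 + (SG_pre−1)·V_pre/V_post
V_post = 41.5 − 3.3·(89/60) = 36.6050
SG_post = 1 + (1.044 − 1)·41.5/36.6050

1.0499


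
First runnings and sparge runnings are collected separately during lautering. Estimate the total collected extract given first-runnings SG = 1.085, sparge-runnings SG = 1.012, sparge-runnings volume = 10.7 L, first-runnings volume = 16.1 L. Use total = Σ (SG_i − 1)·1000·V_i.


first = (1.085 − 1)·1000·16.1 = 1368.5000
sparge = (1.012 − 1)·1000·10.7 = 128.4000
total = 1368.5000 + 128.4000

1496.9000 gravity·L


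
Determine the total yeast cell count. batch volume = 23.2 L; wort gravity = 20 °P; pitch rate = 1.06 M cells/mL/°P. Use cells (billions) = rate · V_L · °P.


cells = 1.06 · 23.2 · 20

491.8400 billion cells


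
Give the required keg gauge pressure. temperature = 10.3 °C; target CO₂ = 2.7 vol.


psi = vols/(0.01821 + 0.09011·e^(−0.04·T)) − 14.695
psi = 2.7/(0.01821 + 0.09011·e^(−0.04·10.3)) − 14.695

19.9684 psi


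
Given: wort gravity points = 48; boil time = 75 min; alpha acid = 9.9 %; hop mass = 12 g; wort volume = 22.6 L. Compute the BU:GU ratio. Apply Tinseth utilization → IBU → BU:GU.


U = 1.65·0.000125^(GP/1000)·(1−e^(−0.04t))/4.15;  IBU = (α/100)·m·U·1000/V;  BU:GU = IBU/GP
U = 1.65·0.000125^(48/1000)·(1−e^(−0.04·75))/4.15 = 0.2454
IBU = (9.9/100)·12·0.2454·1000/22.6 = 12.9008
BU:GU = 12.9008/48

0.2688


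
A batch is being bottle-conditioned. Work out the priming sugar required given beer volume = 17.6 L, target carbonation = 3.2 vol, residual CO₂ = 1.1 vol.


sugar = (target − residual)·4.0·V
sugar = (3.2 − 1.1)·4.0·17.6

147.8400 g


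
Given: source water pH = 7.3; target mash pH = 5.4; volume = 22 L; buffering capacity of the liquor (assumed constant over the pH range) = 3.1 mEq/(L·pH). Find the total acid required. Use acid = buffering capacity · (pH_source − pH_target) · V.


acid = 3.1 · (7.3 − 5.4) · 22

129.5800 mEq


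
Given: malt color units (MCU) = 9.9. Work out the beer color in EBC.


SRM = 1.4922·MCU^0.6859;  EBC = SRM·1.97
SRM = 1.4922·9.9^0.6859 = 7.1901
EBC = 7.1901·1.97

14.1644 EBC


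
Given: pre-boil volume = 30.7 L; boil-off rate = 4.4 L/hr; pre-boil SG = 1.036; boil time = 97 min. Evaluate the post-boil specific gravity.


V_post = V_pre − rate·(t/60);  SG_post = 1 + (SG_pre−1)·V_pre/V_post
V_post = 30.7 − 4.4·(97/60) = 23.5867
SG_post = 1 + (1.036 − 1)·30.7/23.5867

1.0469


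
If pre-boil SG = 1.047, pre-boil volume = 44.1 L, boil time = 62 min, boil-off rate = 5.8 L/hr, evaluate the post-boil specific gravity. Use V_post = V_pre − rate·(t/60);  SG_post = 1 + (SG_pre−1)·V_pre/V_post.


V_post = 44.1 − 5.8·(62/60) = 38.1067
SG_post = 1 + (1.047 − 1)·44.1/38.1067

1.0544


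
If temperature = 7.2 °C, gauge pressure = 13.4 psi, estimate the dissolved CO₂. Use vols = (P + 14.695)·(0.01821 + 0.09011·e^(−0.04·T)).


vols = (13.4 + 14.695)·(0.01821 + 0.09011·e^(−0.04·7.2))

2.4097 volumes


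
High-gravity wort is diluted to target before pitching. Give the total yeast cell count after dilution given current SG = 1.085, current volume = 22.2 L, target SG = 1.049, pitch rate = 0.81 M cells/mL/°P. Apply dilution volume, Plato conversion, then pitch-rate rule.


V_w = V·((SG_c−1)/(SG_t−1)−1);  °P = 259 − 259/SG_t;  cells = rate·(V+V_w)·°P
V_w = 22.2·((1.085−1)/(1.049−1)−1) = 16.3102
V_final = 22.2 + 16.3102 = 38.5102
°P = 259 − 259/1.049 = 12.0982
cells = 0.81·38.5102·12.0982

377.3820 billion cells


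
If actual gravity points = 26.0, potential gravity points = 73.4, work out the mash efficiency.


efficiency = actual / potential × 100
efficiency = 26.0 / 73.4 × 100

35.4223 %


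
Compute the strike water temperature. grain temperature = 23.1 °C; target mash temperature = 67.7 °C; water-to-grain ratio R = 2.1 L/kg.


T_strike = (0.41/R)·(T_mash − T_grain) + T_mash
T_strike = (0.41/2.1)·(67.7 − 23.1) + 67.7

76.4076 °C


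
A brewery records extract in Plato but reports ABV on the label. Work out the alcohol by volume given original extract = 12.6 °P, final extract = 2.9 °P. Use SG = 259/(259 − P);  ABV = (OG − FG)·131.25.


OG = 259/(259 − 12.6) = 1.0511
FG = 259/(259 − 2.9) = 1.0113
ABV = (1.0511 − 1.0113)·131.25

5.2254 % ABV


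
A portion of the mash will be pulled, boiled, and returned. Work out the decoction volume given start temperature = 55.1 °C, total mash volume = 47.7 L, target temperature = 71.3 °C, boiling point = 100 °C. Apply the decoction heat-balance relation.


V_dec = V_total·(T_target − T_start)/(T_boil − T_start)
V_dec = 47.7·(71.3 − 55.1)/(100 − 55.1)

17.2102 L


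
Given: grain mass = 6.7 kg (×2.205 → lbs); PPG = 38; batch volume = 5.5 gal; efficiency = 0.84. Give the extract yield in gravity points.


points = lbs × PPG × eff / vol
lbs = 6.7 × 2.205 = 14.7735
points = 14.7735 × 38 × 0.84 / 5.5

85.7400 points


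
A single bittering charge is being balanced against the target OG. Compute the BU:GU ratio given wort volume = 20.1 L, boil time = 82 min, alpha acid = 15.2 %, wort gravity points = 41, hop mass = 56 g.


U = 1.65·0.000125^(GP/1000)·(1−e^(−0.04t))/4.15;  IBU = (α/100)·m·U·1000/V;  BU:GU = IBU/GP
U = 1.65·0.000125^(41/1000)·(1−e^(−0.04·82))/4.15 = 0.2647
IBU = (15.2/100)·56·0.2647·1000/20.1 = 112.0953
BU:GU = 112.0953/41

2.7340
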